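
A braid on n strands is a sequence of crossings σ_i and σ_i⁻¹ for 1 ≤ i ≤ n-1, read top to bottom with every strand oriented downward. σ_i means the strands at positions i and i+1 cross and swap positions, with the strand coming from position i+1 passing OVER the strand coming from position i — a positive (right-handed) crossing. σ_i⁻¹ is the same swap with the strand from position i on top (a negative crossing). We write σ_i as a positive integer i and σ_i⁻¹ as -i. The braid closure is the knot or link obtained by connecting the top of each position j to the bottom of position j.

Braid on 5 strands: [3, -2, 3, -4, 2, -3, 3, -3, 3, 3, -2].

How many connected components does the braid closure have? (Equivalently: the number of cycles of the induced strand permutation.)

4

Derivation:
Track the strand permutation on 5 strands, starting from identity.
  step 1: s3 swaps positions 3,4 -> [1 2 4 3 5]
  step 2: s2^-1 swaps positions 2,3 -> [1 4 2 3 5]
  step 3: s3 swaps positions 3,4 -> [1 4 3 2 5]
  step 4: s4^-1 swaps positions 4,5 -> [1 4 3 5 2]
  step 5: s2 swaps positions 2,3 -> [1 3 4 5 2]
  step 6: s3^-1 swaps positions 3,4 -> [1 3 5 4 2]
  step 7: s3 swaps positions 3,4 -> [1 3 4 5 2]
  step 8: s3^-1 swaps positions 3,4 -> [1 3 5 4 2]
  step 9: s3 swaps positions 3,4 -> [1 3 4 5 2]
  step 10: s3 swaps positions 3,4 -> [1 3 5 4 2]
  step 11: s2^-1 swaps positions 2,3 -> [1 5 3 4 2]
Final permutation (position -> original strand): [1 5 3 4 2]
Closure components = cycle count of this permutation = 4.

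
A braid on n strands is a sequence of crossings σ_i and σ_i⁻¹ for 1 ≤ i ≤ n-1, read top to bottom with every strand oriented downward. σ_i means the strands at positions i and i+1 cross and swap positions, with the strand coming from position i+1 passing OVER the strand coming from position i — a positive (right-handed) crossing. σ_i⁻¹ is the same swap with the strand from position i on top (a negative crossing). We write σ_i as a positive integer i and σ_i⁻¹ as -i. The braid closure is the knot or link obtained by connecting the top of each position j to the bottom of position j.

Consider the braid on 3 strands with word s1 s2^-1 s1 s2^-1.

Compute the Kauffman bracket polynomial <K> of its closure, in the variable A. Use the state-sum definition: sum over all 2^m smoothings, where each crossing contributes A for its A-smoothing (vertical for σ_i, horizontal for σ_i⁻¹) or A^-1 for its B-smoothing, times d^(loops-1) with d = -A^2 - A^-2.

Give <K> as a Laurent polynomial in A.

Braid: s1 s2^-1 s1 s2^-1 on 3 strands, 4 crossings.
Writhe w = (#positive) - (#negative) = 2 - 2 = 0.
State-sum expansion of <K>. There are 2^4 = 16 states.
Each crossing splits two ways (0=vertical, 1=horizontal). The state's weight is A^(#A-smoothings - #B-smoothings) * d^(loops - 1).
  state 0000: A-exp=+0, loops=3, term = A^0 * d^2
  state 0001: A-exp=+2, loops=2, term = A^2 * d^1
  state 0010: A-exp=-2, loops=2, term = A^-2 * d^1
  state 0011: A-exp=+0, loops=1, term = A^0 * d^0
  state 0100: A-exp=+2, loops=2, term = A^2 * d^1
  state 0101: A-exp=+4, loops=3, term = A^4 * d^2
  state 0110: A-exp=+0, loops=1, term = A^0 * d^0
  state 0111: A-exp=+2, loops=2, term = A^2 * d^1
  state 1000: A-exp=-2, loops=2, term = A^-2 * d^1
  state 1001: A-exp=+0, loops=1, term = A^0 * d^0
  state 1010: A-exp=-4, loops=3, term = A^-4 * d^2
  state 1011: A-exp=-2, loops=2, term = A^-2 * d^1
  state 1100: A-exp=+0, loops=1, term = A^0 * d^0
  state 1101: A-exp=+2, loops=2, term = A^2 * d^1
  state 1110: A-exp=-2, loops=2, term = A^-2 * d^1
  state 1111: A-exp=+0, loops=1, term = A^0 * d^0
Collect the terms by A-exponent (count of states per loop number):
Powers of d = -A^2 - A^-2: d^2 = A^4 + 2 + A^-4.
  A^4 * (d^2) = A^8 + 2*A^4 + 1
  A^2 * (4*d) = -4*A^4 - 4
  A^0 * (5 + d^2) = A^4 + 7 + A^-4
  A^-2 * (4*d) = -4 - 4*A^-4
  A^-4 * (d^2) = 1 + 2*A^-4 + A^-8
Summing the groups: <K> = A^8 - A^4 + 1 - A^-4 + A^-8

Answer: A^8 - A^4 + 1 - A^-4 + A^-8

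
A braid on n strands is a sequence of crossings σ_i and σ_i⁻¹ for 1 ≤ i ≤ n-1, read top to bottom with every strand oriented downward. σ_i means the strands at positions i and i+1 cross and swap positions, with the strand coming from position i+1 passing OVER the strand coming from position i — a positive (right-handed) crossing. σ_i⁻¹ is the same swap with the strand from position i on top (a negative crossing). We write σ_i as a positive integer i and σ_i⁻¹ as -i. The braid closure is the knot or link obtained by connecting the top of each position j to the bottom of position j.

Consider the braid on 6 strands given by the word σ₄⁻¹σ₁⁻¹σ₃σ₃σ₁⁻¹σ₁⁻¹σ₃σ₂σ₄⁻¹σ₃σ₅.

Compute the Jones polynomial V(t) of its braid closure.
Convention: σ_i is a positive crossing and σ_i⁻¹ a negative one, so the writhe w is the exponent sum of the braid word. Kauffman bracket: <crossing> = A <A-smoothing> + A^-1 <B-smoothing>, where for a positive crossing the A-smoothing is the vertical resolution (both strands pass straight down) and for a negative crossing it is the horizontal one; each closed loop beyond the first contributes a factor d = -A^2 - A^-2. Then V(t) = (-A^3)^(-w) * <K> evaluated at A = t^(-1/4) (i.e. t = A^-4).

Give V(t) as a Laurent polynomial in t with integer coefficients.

t^4 - 2*t^3 + 3*t^2 - 5*t + 6 - 5*t^-1 + 5*t^-2 - 3*t^-3 + 2*t^-4 - t^-5

Derivation:
The presented braid s4^-1 s1^-1 s3 s3 s1^-1 s1^-1 s3 s2 s4^-1 s3 s5 on 6 strands reduces by inverse Markov moves (closure unchanged at each step):
  Destabilize: the word has the form β·s5 where s5 occurs only as the final letter (β ∈ B_5); drop it and the last strand → 5 strands.
Reduced to β = s4^-1 s1^-1 s3 s3 s1^-1 s1^-1 s3 s2 s4^-1 s3 on 5 strands, 10 crossings.
Compute on β:
Braid: s4^-1 s1^-1 s3 s3 s1^-1 s1^-1 s3 s2 s4^-1 s3 on 5 strands, 10 crossings.
Writhe w = (#positive) - (#negative) = 5 - 5 = 0.
Computing the Kauffman bracket via state sum. There are 2^10 = 1024 states.
Smooth each crossing (0=||, 1=⌣⌢); contribution A^(Σ sign_k(1-2s_k)) * d^(L-1).
Tabulate the states by total A-exponent and number of loops L (A-exp: L × count):
  A^10: L=6 ×1
  A^8: L=5 ×10
  A^6: L=4 ×41, L=6 ×4
  A^4: L=3 ×83, L=5 ×36, L=7 ×1
  A^2: L=2 ×84, L=4 ×107, L=6 ×19
  A^0: L=1 ×33, L=3 ×143, L=5 ×70, L=7 ×6
  A^-2: L=2 ×68, L=4 ×116, L=6 ×25, L=8 ×1
  A^-4: L=3 ×64, L=5 ×52, L=7 ×4
  A^-6: L=4 ×33, L=6 ×12
  A^-8: L=5 ×9, L=7 ×1
  A^-10: L=6 ×1
Each group contributes A^e * Σ count * d^(L-1):
Powers of d = -A^2 - A^-2: d^2 = A^4 + 2 + A^-4; d^3 = -A^6 - 3*A^2 - 3*A^-2 - A^-6; d^4 = A^8 + 4*A^4 + 6 + 4*A^-4 + A^-8; d^5 = -A^10 - 5*A^6 - 10*A^2 - 10*A^-2 - 5*A^-6 - A^-10; d^6 = A^12 + 6*A^8 + 15*A^4 + 20 + 15*A^-4 + 6*A^-8 + A^-12; d^7 = -A^14 - 7*A^10 - 21*A^6 - 35*A^2 - 35*A^-2 - 21*A^-6 - 7*A^-10 - A^-14.
  A^10 * (d^5) = -A^20 - 5*A^16 - 10*A^12 - 10*A^8 - 5*A^4 - 1
  A^8 * (10*d^4) = 10*A^16 + 40*A^12 + 60*A^8 + 40*A^4 + 10
  A^6 * (41*d^3 + 4*d^5) = -4*A^16 - 61*A^12 - 163*A^8 - 163*A^4 - 61 - 4*A^-4
  A^4 * (83*d^2 + 36*d^4 + d^6) = A^16 + 42*A^12 + 242*A^8 + 402*A^4 + 242 + 42*A^-4 + A^-8
  A^2 * (84*d + 107*d^3 + 19*d^5) = -19*A^12 - 202*A^8 - 595*A^4 - 595 - 202*A^-4 - 19*A^-8
  A^0 * (33 + 143*d^2 + 70*d^4 + 6*d^6) = 6*A^12 + 106*A^8 + 513*A^4 + 859 + 513*A^-4 + 106*A^-8 + 6*A^-12
  A^-2 * (68*d + 116*d^3 + 25*d^5 + d^7) = -A^12 - 32*A^8 - 262*A^4 - 701 - 701*A^-4 - 262*A^-8 - 32*A^-12 - A^-16
  A^-4 * (64*d^2 + 52*d^4 + 4*d^6) = 4*A^8 + 76*A^4 + 332 + 520*A^-4 + 332*A^-8 + 76*A^-12 + 4*A^-16
  A^-6 * (33*d^3 + 12*d^5) = -12*A^4 - 93 - 219*A^-4 - 219*A^-8 - 93*A^-12 - 12*A^-16
  A^-8 * (9*d^4 + d^6) = A^4 + 15 + 51*A^-4 + 74*A^-8 + 51*A^-12 + 15*A^-16 + A^-20
  A^-10 * (d^5) = -1 - 5*A^-4 - 10*A^-8 - 10*A^-12 - 5*A^-16 - A^-20
Summing the groups: <K> = -A^20 + 2*A^16 - 3*A^12 + 5*A^8 - 5*A^4 + 6 - 5*A^-4 + 3*A^-8 - 2*A^-12 + A^-16
Normalise by the writhe: (-A^3)^(-w) = (-A^3)^(0) = 1, so f(A) = 1 * <K> = -A^20 + 2*A^16 - 3*A^12 + 5*A^8 - 5*A^4 + 6 - 5*A^-4 + 3*A^-8 - 2*A^-12 + A^-16.
Substitute A = t^(-1/4), i.e. A^e → t^(-e/4): V(t) = t^4 - 2*t^3 + 3*t^2 - 5*t + 6 - 5*t^-1 + 5*t^-2 - 3*t^-3 + 2*t^-4 - t^-5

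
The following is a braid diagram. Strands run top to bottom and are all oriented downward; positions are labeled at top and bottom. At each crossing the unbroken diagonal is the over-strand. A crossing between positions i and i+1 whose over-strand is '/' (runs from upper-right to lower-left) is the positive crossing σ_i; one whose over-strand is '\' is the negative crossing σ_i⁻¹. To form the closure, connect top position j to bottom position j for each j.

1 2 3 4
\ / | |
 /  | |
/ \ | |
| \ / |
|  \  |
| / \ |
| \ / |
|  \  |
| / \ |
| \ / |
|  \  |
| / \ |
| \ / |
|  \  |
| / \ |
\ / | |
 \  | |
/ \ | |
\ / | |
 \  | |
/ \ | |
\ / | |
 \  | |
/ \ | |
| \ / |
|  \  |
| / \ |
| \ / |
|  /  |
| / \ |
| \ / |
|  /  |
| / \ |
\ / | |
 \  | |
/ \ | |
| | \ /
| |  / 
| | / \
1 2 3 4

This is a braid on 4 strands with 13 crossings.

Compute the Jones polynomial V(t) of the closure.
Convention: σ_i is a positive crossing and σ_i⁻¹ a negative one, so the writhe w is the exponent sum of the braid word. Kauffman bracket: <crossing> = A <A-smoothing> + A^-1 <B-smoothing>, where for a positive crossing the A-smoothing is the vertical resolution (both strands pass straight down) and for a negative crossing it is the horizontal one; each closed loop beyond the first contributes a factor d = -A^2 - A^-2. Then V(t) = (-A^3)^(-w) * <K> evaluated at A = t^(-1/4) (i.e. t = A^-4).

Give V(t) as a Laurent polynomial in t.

Reading the diagram top to bottom ('/'-over between positions i,i+1 = s_i, '\'-over = s_i^-1): braid word = s1 s2^-1 s2^-1 s2^-1 s2^-1 s1^-1 s1^-1 s1^-1 s2^-1 s2 s2 s1^-1 s3.
The presented braid s1 s2^-1 s2^-1 s2^-1 s2^-1 s1^-1 s1^-1 s1^-1 s2^-1 s2 s2 s1^-1 s3 on 4 strands reduces by inverse Markov moves (closure unchanged at each step):
  Destabilize: the word has the form β·s3 where s3 occurs only as the final letter (β ∈ B_3); drop it and the last strand → 3 strands.
  Deconjugate: the word is γ·β·γ⁻¹ with γ = s1 s2^-1 (prefix) and γ⁻¹ = s2 s1^-1 (suffix); strip both.
  Deconjugate: the word is γ·β·γ⁻¹ with γ = s2^-1 (prefix) and γ⁻¹ = s2 (suffix); strip both.
Reduced to β = s2^-1 s2^-1 s1^-1 s1^-1 s1^-1 s2^-1 on 3 strands, 6 crossings.
Compute on β:
Braid: s2^-1 s2^-1 s1^-1 s1^-1 s1^-1 s2^-1 on 3 strands, 6 crossings.
Writhe w = (#positive) - (#negative) = 0 - 6 = -6.
Enumerate smoothing states for the bracket polynomial. There are 2^6 = 64 states.
For each crossing: s=0 is the vertical smoothing, s=1 horizontal. Crossing k contributes A^(sign_k * (1 - 2*s_k)); loop factor d = -A^2 - A^-2.
Tabulate the states by total A-exponent and number of loops L (A-exp: L × count):
  A^6: L=5 ×1
  A^4: L=4 ×6
  A^2: L=3 ×15
  A^0: L=2 ×18, L=4 ×2
  A^-2: L=1 ×9, L=3 ×6
  A^-4: L=2 ×6
  A^-6: L=3 ×1
Each group contributes A^e * Σ count * d^(L-1):
Powers of d = -A^2 - A^-2: d^2 = A^4 + 2 + A^-4; d^3 = -A^6 - 3*A^2 - 3*A^-2 - A^-6; d^4 = A^8 + 4*A^4 + 6 + 4*A^-4 + A^-8.
  A^6 * (d^4) = A^14 + 4*A^10 + 6*A^6 + 4*A^2 + A^-2
  A^4 * (6*d^3) = -6*A^10 - 18*A^6 - 18*A^2 - 6*A^-2
  A^2 * (15*d^2) = 15*A^6 + 30*A^2 + 15*A^-2
  A^0 * (18*d + 2*d^3) = -2*A^6 - 24*A^2 - 24*A^-2 - 2*A^-6
  A^-2 * (9 + 6*d^2) = 6*A^2 + 21*A^-2 + 6*A^-6
  A^-4 * (6*d) = -6*A^-2 - 6*A^-6
  A^-6 * (d^2) = A^-2 + 2*A^-6 + A^-10
Summing the groups: <K> = A^14 - 2*A^10 + A^6 - 2*A^2 + 2*A^-2 + A^-10
Normalise by the writhe: (-A^3)^(-w) = (-A^3)^(6) = A^18, so f(A) = A^18 * <K> = A^32 - 2*A^28 + A^24 - 2*A^20 + 2*A^16 + A^8.
Substitute A = t^(-1/4), i.e. A^e → t^(-e/4): V(t) = t^-2 + 2*t^-4 - 2*t^-5 + t^-6 - 2*t^-7 + t^-8

Answer: t^-2 + 2*t^-4 - 2*t^-5 + t^-6 - 2*t^-7 + t^-8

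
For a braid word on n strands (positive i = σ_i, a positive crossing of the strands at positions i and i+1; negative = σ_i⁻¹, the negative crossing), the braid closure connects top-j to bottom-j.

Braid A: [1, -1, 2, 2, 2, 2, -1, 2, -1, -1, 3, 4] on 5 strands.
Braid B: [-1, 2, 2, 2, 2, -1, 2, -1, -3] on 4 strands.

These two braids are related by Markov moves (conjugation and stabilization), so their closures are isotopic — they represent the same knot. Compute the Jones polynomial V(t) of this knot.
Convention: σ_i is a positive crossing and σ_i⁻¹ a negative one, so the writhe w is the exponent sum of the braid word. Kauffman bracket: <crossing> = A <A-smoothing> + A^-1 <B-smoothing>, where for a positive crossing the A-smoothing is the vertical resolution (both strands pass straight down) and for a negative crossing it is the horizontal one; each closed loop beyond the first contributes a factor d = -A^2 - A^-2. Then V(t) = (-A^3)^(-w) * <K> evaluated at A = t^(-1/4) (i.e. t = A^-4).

Markov-equivalent braids have isotopic closures, hence identical knot invariants. Strip the Markov moves from each word to reach a common short braid β, then compute V(t) once on β.
Braid A: s1 s1^-1 s2 s2 s2 s2 s1^-1 s2 s1^-1 s1^-1 s3 s4 on 5 strands reduces by inverse Markov moves (closure unchanged at each step):
  Destabilize: the word has the form β·s4 where s4 occurs only as the final letter (β ∈ B_4); drop it and the last strand → 4 strands.
  Destabilize: the word has the form β·s3 where s3 occurs only as the final letter (β ∈ B_3); drop it and the last strand → 3 strands.
  Deconjugate: the word is γ·β·γ⁻¹ with γ = s1 (prefix) and γ⁻¹ = s1^-1 (suffix); strip both.
Reduced to β = s1^-1 s2 s2 s2 s2 s1^-1 s2 s1^-1 on 3 strands, 8 crossings.
Braid B: s1^-1 s2 s2 s2 s2 s1^-1 s2 s1^-1 s3^-1 on 4 strands reduces by inverse Markov moves (closure unchanged at each step):
  Destabilize: the word has the form β·s3^-1 where s3^-1 occurs only as the final letter (β ∈ B_3); drop it and the last strand → 3 strands.
Reduced to β = s1^-1 s2 s2 s2 s2 s1^-1 s2 s1^-1 on 3 strands, 8 crossings.
Both give the same β = s1^-1 s2 s2 s2 s2 s1^-1 s2 s1^-1 on 3 strands, so one state sum suffices:
Braid: s1^-1 s2 s2 s2 s2 s1^-1 s2 s1^-1 on 3 strands, 8 crossings.
Writhe w = (#positive) - (#negative) = 5 - 3 = 2.
Computing the Kauffman bracket via state sum. There are 2^8 = 256 states.
For each crossing: s=0 is the vertical smoothing, s=1 horizontal. Crossing k contributes A^(sign_k * (1 - 2*s_k)); loop factor d = -A^2 - A^-2.
Tabulate the states by total A-exponent and number of loops L (A-exp: L × count):
  A^8: L=4 ×1
  A^6: L=3 ×8
  A^4: L=2 ×22, L=4 ×6
  A^2: L=1 ×23, L=3 ×29, L=5 ×4
  A^0: L=2 ×47, L=4 ×22, L=6 ×1
  A^-2: L=3 ×48, L=5 ×8
  A^-4: L=4 ×27, L=6 ×1
  A^-6: L=5 ×8
  A^-8: L=6 ×1
Each group contributes A^e * Σ count * d^(L-1):
Powers of d = -A^2 - A^-2: d^2 = A^4 + 2 + A^-4; d^3 = -A^6 - 3*A^2 - 3*A^-2 - A^-6; d^4 = A^8 + 4*A^4 + 6 + 4*A^-4 + A^-8; d^5 = -A^10 - 5*A^6 - 10*A^2 - 10*A^-2 - 5*A^-6 - A^-10.
  A^8 * (d^3) = -A^14 - 3*A^10 - 3*A^6 - A^2
  A^6 * (8*d^2) = 8*A^10 + 16*A^6 + 8*A^2
  A^4 * (22*d + 6*d^3) = -6*A^10 - 40*A^6 - 40*A^2 - 6*A^-2
  A^2 * (23 + 29*d^2 + 4*d^4) = 4*A^10 + 45*A^6 + 105*A^2 + 45*A^-2 + 4*A^-6
  A^0 * (47*d + 22*d^3 + d^5) = -A^10 - 27*A^6 - 123*A^2 - 123*A^-2 - 27*A^-6 - A^-10
  A^-2 * (48*d^2 + 8*d^4) = 8*A^6 + 80*A^2 + 144*A^-2 + 80*A^-6 + 8*A^-10
  A^-4 * (27*d^3 + d^5) = -A^6 - 32*A^2 - 91*A^-2 - 91*A^-6 - 32*A^-10 - A^-14
  A^-6 * (8*d^4) = 8*A^2 + 32*A^-2 + 48*A^-6 + 32*A^-10 + 8*A^-14
  A^-8 * (d^5) = -A^2 - 5*A^-2 - 10*A^-6 - 10*A^-10 - 5*A^-14 - A^-18
Summing the groups: <K> = -A^14 + 2*A^10 - 2*A^6 + 4*A^2 - 4*A^-2 + 4*A^-6 - 3*A^-10 + 2*A^-14 - A^-18
Normalise by the writhe: (-A^3)^(-w) = (-A^3)^(-2) = A^-6, so f(A) = A^-6 * <K> = -A^8 + 2*A^4 - 2 + 4*A^-4 - 4*A^-8 + 4*A^-12 - 3*A^-16 + 2*A^-20 - A^-24.
Substitute A = t^(-1/4), i.e. A^e → t^(-e/4): V(t) = -t^6 + 2*t^5 - 3*t^4 + 4*t^3 - 4*t^2 + 4*t - 2 + 2*t^-1 - t^-2

Answer: -t^6 + 2*t^5 - 3*t^4 + 4*t^3 - 4*t^2 + 4*t - 2 + 2*t^-1 - t^-2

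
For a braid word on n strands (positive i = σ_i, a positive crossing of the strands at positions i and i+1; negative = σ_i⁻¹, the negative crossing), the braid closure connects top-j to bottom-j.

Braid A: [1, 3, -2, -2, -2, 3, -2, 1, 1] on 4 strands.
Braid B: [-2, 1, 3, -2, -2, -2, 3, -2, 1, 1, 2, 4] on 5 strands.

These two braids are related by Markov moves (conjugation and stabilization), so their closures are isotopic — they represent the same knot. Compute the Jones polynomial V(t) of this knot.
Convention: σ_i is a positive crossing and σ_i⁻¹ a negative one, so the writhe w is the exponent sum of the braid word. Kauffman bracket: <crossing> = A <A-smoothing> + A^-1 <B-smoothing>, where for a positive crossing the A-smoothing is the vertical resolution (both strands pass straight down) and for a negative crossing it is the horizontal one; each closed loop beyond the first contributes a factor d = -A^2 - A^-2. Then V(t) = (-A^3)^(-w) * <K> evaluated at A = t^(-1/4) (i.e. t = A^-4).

-t^5 + 2*t^4 - 3*t^3 + 5*t^2 - 5*t + 6 - 5*t^-1 + 3*t^-2 - 2*t^-3 + t^-4

Derivation:
Markov-equivalent braids have isotopic closures, hence identical knot invariants. Strip the Markov moves from each word to reach a common short braid β, then compute V(t) once on β.
Braid A: s1 s3 s2^-1 s2^-1 s2^-1 s3 s2^-1 s1 s1 on 4 strands has no conjugating prefix/suffix or stabilization to strip; take β = s1 s3 s2^-1 s2^-1 s2^-1 s3 s2^-1 s1 s1.
Braid B: s2^-1 s1 s3 s2^-1 s2^-1 s2^-1 s3 s2^-1 s1 s1 s2 s4 on 5 strands reduces by inverse Markov moves (closure unchanged at each step):
  Destabilize: the word has the form β·s4 where s4 occurs only as the final letter (β ∈ B_4); drop it and the last strand → 4 strands.
  Deconjugate: the word is γ·β·γ⁻¹ with γ = s2^-1 (prefix) and γ⁻¹ = s2 (suffix); strip both.
Reduced to β = s1 s3 s2^-1 s2^-1 s2^-1 s3 s2^-1 s1 s1 on 4 strands, 9 crossings.
Both give the same β = s1 s3 s2^-1 s2^-1 s2^-1 s3 s2^-1 s1 s1 on 4 strands, so one state sum suffices:
Braid: s1 s3 s2^-1 s2^-1 s2^-1 s3 s2^-1 s1 s1 on 4 strands, 9 crossings.
Writhe w = (#positive) - (#negative) = 5 - 4 = 1.
State-sum expansion of <K>. There are 2^9 = 512 states.
For each crossing: s=0 is the vertical smoothing, s=1 horizontal. Crossing k contributes A^(sign_k * (1 - 2*s_k)); loop factor d = -A^2 - A^-2.
Tabulate the states by total A-exponent and number of loops L (A-exp: L × count):
  A^9: L=6 ×1
  A^7: L=5 ×9
  A^5: L=4 ×33, L=6 ×3
  A^3: L=3 ×64, L=5 ×19, L=7 ×1
  A^1: L=2 ×68, L=4 ×52, L=6 ×6
  A^-1: L=1 ×33, L=3 ×75, L=5 ×18
  A^-3: L=2 ×51, L=4 ×32, L=6 ×1
  A^-5: L=3 ×32, L=5 ×4
  A^-7: L=4 ×9
  A^-9: L=5 ×1
Each group contributes A^e * Σ count * d^(L-1):
Powers of d = -A^2 - A^-2: d^2 = A^4 + 2 + A^-4; d^3 = -A^6 - 3*A^2 - 3*A^-2 - A^-6; d^4 = A^8 + 4*A^4 + 6 + 4*A^-4 + A^-8; d^5 = -A^10 - 5*A^6 - 10*A^2 - 10*A^-2 - 5*A^-6 - A^-10; d^6 = A^12 + 6*A^8 + 15*A^4 + 20 + 15*A^-4 + 6*A^-8 + A^-12.
  A^9 * (d^5) = -A^19 - 5*A^15 - 10*A^11 - 10*A^7 - 5*A^3 - A^-1
  A^7 * (9*d^4) = 9*A^15 + 36*A^11 + 54*A^7 + 36*A^3 + 9*A^-1
  A^5 * (33*d^3 + 3*d^5) = -3*A^15 - 48*A^11 - 129*A^7 - 129*A^3 - 48*A^-1 - 3*A^-5
  A^3 * (64*d^2 + 19*d^4 + d^6) = A^15 + 25*A^11 + 155*A^7 + 262*A^3 + 155*A^-1 + 25*A^-5 + A^-9
  A^1 * (68*d + 52*d^3 + 6*d^5) = -6*A^11 - 82*A^7 - 284*A^3 - 284*A^-1 - 82*A^-5 - 6*A^-9
  A^-1 * (33 + 75*d^2 + 18*d^4) = 18*A^7 + 147*A^3 + 291*A^-1 + 147*A^-5 + 18*A^-9
  A^-3 * (51*d + 32*d^3 + d^5) = -A^7 - 37*A^3 - 157*A^-1 - 157*A^-5 - 37*A^-9 - A^-13
  A^-5 * (32*d^2 + 4*d^4) = 4*A^3 + 48*A^-1 + 88*A^-5 + 48*A^-9 + 4*A^-13
  A^-7 * (9*d^3) = -9*A^-1 - 27*A^-5 - 27*A^-9 - 9*A^-13
  A^-9 * (d^4) = A^-1 + 4*A^-5 + 6*A^-9 + 4*A^-13 + A^-17
Summing the groups: <K> = -A^19 + 2*A^15 - 3*A^11 + 5*A^7 - 6*A^3 + 5*A^-1 - 5*A^-5 + 3*A^-9 - 2*A^-13 + A^-17
Normalise by the writhe: (-A^3)^(-w) = (-A^3)^(-1) = -A^-3, so f(A) = -A^-3 * <K> = A^16 - 2*A^12 + 3*A^8 - 5*A^4 + 6 - 5*A^-4 + 5*A^-8 - 3*A^-12 + 2*A^-16 - A^-20.
Substitute A = t^(-1/4), i.e. A^e → t^(-e/4): V(t) = -t^5 + 2*t^4 - 3*t^3 + 5*t^2 - 5*t + 6 - 5*t^-1 + 3*t^-2 - 2*t^-3 + t^-4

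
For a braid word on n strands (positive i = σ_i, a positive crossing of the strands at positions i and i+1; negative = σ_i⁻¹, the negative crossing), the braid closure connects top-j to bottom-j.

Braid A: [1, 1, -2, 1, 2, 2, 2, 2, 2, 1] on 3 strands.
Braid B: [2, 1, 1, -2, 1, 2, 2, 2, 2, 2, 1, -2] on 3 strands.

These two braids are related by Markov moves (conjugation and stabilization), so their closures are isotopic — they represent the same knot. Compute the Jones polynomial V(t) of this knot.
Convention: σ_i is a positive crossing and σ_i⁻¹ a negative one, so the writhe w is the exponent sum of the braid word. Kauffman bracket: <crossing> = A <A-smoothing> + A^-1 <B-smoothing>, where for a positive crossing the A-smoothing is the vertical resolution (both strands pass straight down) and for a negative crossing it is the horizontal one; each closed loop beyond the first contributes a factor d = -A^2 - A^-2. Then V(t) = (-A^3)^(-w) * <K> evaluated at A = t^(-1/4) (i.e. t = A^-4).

-t^12 + 2*t^11 - 4*t^10 + 5*t^9 - 5*t^8 + 5*t^7 - 4*t^6 + 3*t^5 - t^4 + t^3

Derivation:
Markov-equivalent braids have isotopic closures, hence identical knot invariants. Strip the Markov moves from each word to reach a common short braid β, then compute V(t) once on β.
Braid A: s1 s1 s2^-1 s1 s2 s2 s2 s2 s2 s1 on 3 strands has no conjugating prefix/suffix or stabilization to strip; take β = s1 s1 s2^-1 s1 s2 s2 s2 s2 s2 s1.
Braid B: s2 s1 s1 s2^-1 s1 s2 s2 s2 s2 s2 s1 s2^-1 on 3 strands reduces by inverse Markov moves (closure unchanged at each step):
  Deconjugate: the word is γ·β·γ⁻¹ with γ = s2 (prefix) and γ⁻¹ = s2^-1 (suffix); strip both.
Reduced to β = s1 s1 s2^-1 s1 s2 s2 s2 s2 s2 s1 on 3 strands, 10 crossings.
Both give the same β = s1 s1 s2^-1 s1 s2 s2 s2 s2 s2 s1 on 3 strands, so one state sum suffices:
Braid: s1 s1 s2^-1 s1 s2 s2 s2 s2 s2 s1 on 3 strands, 10 crossings.
Writhe w = (#positive) - (#negative) = 9 - 1 = 8.
State-sum expansion of <K>. There are 2^10 = 1024 states.
For each crossing: s=0 is the vertical smoothing, s=1 horizontal. Crossing k contributes A^(sign_k * (1 - 2*s_k)); loop factor d = -A^2 - A^-2.
Tabulate the states by total A-exponent and number of loops L (A-exp: L × count):
  A^10: L=2 ×1
  A^8: L=1 ×4, L=3 ×6
  A^6: L=2 ×35, L=4 ×10
  A^4: L=1 ×35, L=3 ×75, L=5 ×10
  A^2: L=2 ×115, L=4 ×90, L=6 ×5
  A^0: L=3 ×185, L=5 ×66, L=7 ×1
  A^-2: L=4 ×180, L=6 ×30
  A^-4: L=5 ×112, L=7 ×8
  A^-6: L=6 ×44, L=8 ×1
  A^-8: L=7 ×10
  A^-10: L=8 ×1
Each group contributes A^e * Σ count * d^(L-1):
Powers of d = -A^2 - A^-2: d^2 = A^4 + 2 + A^-4; d^3 = -A^6 - 3*A^2 - 3*A^-2 - A^-6; d^4 = A^8 + 4*A^4 + 6 + 4*A^-4 + A^-8; d^5 = -A^10 - 5*A^6 - 10*A^2 - 10*A^-2 - 5*A^-6 - A^-10; d^6 = A^12 + 6*A^8 + 15*A^4 + 20 + 15*A^-4 + 6*A^-8 + A^-12; d^7 = -A^14 - 7*A^10 - 21*A^6 - 35*A^2 - 35*A^-2 - 21*A^-6 - 7*A^-10 - A^-14.
  A^10 * (d) = -A^12 - A^8
  A^8 * (4 + 6*d^2) = 6*A^12 + 16*A^8 + 6*A^4
  A^6 * (35*d + 10*d^3) = -10*A^12 - 65*A^8 - 65*A^4 - 10
  A^4 * (35 + 75*d^2 + 10*d^4) = 10*A^12 + 115*A^8 + 245*A^4 + 115 + 10*A^-4
  A^2 * (115*d + 90*d^3 + 5*d^5) = -5*A^12 - 115*A^8 - 435*A^4 - 435 - 115*A^-4 - 5*A^-8
  A^0 * (185*d^2 + 66*d^4 + d^6) = A^12 + 72*A^8 + 464*A^4 + 786 + 464*A^-4 + 72*A^-8 + A^-12
  A^-2 * (180*d^3 + 30*d^5) = -30*A^8 - 330*A^4 - 840 - 840*A^-4 - 330*A^-8 - 30*A^-12
  A^-4 * (112*d^4 + 8*d^6) = 8*A^8 + 160*A^4 + 568 + 832*A^-4 + 568*A^-8 + 160*A^-12 + 8*A^-16
  A^-6 * (44*d^5 + d^7) = -A^8 - 51*A^4 - 241 - 475*A^-4 - 475*A^-8 - 241*A^-12 - 51*A^-16 - A^-20
  A^-8 * (10*d^6) = 10*A^4 + 60 + 150*A^-4 + 200*A^-8 + 150*A^-12 + 60*A^-16 + 10*A^-20
  A^-10 * (d^7) = -A^4 - 7 - 21*A^-4 - 35*A^-8 - 35*A^-12 - 21*A^-16 - 7*A^-20 - A^-24
Summing the groups: <K> = A^12 - A^8 + 3*A^4 - 4 + 5*A^-4 - 5*A^-8 + 5*A^-12 - 4*A^-16 + 2*A^-20 - A^-24
Normalise by the writhe: (-A^3)^(-w) = (-A^3)^(-8) = A^-24, so f(A) = A^-24 * <K> = A^-12 - A^-16 + 3*A^-20 - 4*A^-24 + 5*A^-28 - 5*A^-32 + 5*A^-36 - 4*A^-40 + 2*A^-44 - A^-48.
Substitute A = t^(-1/4), i.e. A^e → t^(-e/4): V(t) = -t^12 + 2*t^11 - 4*t^10 + 5*t^9 - 5*t^8 + 5*t^7 - 4*t^6 + 3*t^5 - t^4 + t^3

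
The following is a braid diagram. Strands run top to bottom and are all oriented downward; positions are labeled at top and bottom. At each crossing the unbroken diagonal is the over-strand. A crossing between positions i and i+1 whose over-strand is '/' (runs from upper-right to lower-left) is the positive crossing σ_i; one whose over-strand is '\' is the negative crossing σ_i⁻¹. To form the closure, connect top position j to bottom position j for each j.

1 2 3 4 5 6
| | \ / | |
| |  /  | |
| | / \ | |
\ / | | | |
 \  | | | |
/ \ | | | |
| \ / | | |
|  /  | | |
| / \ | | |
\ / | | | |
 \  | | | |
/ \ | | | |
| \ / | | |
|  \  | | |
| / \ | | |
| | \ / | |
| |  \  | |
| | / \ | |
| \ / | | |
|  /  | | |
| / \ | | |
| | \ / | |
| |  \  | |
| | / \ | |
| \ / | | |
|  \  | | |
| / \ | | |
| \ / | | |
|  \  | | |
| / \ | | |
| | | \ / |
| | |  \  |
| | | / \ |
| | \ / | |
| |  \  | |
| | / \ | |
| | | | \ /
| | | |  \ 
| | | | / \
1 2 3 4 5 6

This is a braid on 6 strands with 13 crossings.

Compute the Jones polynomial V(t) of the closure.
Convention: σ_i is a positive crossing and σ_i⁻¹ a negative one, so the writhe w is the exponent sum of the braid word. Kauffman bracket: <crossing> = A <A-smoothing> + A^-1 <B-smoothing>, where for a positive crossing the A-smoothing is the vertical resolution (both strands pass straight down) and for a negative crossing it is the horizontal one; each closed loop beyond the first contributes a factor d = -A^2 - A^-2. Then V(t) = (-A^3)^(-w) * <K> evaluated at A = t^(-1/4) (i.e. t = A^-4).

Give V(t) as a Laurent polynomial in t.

Reading the diagram top to bottom ('/'-over between positions i,i+1 = s_i, '\'-over = s_i^-1): braid word = s3 s1^-1 s2 s1^-1 s2^-1 s3^-1 s2 s3^-1 s2^-1 s2^-1 s4^-1 s3^-1 s5^-1.
The presented braid s3 s1^-1 s2 s1^-1 s2^-1 s3^-1 s2 s3^-1 s2^-1 s2^-1 s4^-1 s3^-1 s5^-1 on 6 strands reduces by inverse Markov moves (closure unchanged at each step):
  Destabilize: the word has the form β·s5^-1 where s5^-1 occurs only as the final letter (β ∈ B_5); drop it and the last strand → 5 strands.
  Deconjugate: the word is γ·β·γ⁻¹ with γ = s3 (prefix) and γ⁻¹ = s3^-1 (suffix); strip both.
  Destabilize: the word has the form β·s4^-1 where s4^-1 occurs only as the final letter (β ∈ B_4); drop it and the last strand → 4 strands.
Reduced to β = s1^-1 s2 s1^-1 s2^-1 s3^-1 s2 s3^-1 s2^-1 s2^-1 on 4 strands, 9 crossings.
Compute on β:
Braid: s1^-1 s2 s1^-1 s2^-1 s3^-1 s2 s3^-1 s2^-1 s2^-1 on 4 strands, 9 crossings.
Writhe w = (#positive) - (#negative) = 2 - 7 = -5.
Computing the Kauffman bracket via state sum. There are 2^9 = 512 states.
For each crossing: s=0 is the vertical smoothing, s=1 horizontal. Crossing k contributes A^(sign_k * (1 - 2*s_k)); loop factor d = -A^2 - A^-2.
Tabulate the states by total A-exponent and number of loops L (A-exp: L × count):
  A^9: L=5 ×1
  A^7: L=4 ×9
  A^5: L=3 ×30, L=5 ×6
  A^3: L=2 ×45, L=4 ×37, L=6 ×2
  A^1: L=1 ×27, L=3 ×78, L=5 ×21
  A^-1: L=2 ×67, L=4 ×53, L=6 ×6
  A^-3: L=1 ×12, L=3 ×53, L=5 ×18, L=7 ×1
  A^-5: L=2 ×14, L=4 ×19, L=6 ×3
  A^-7: L=3 ×6, L=5 ×3
  A^-9: L=4 ×1
Each group contributes A^e * Σ count * d^(L-1):
Powers of d = -A^2 - A^-2: d^2 = A^4 + 2 + A^-4; d^3 = -A^6 - 3*A^2 - 3*A^-2 - A^-6; d^4 = A^8 + 4*A^4 + 6 + 4*A^-4 + A^-8; d^5 = -A^10 - 5*A^6 - 10*A^2 - 10*A^-2 - 5*A^-6 - A^-10; d^6 = A^12 + 6*A^8 + 15*A^4 + 20 + 15*A^-4 + 6*A^-8 + A^-12.
  A^9 * (d^4) = A^17 + 4*A^13 + 6*A^9 + 4*A^5 + A
  A^7 * (9*d^3) = -9*A^13 - 27*A^9 - 27*A^5 - 9*A
  A^5 * (30*d^2 + 6*d^4) = 6*A^13 + 54*A^9 + 96*A^5 + 54*A + 6*A^-3
  A^3 * (45*d + 37*d^3 + 2*d^5) = -2*A^13 - 47*A^9 - 176*A^5 - 176*A - 47*A^-3 - 2*A^-7
  A^1 * (27 + 78*d^2 + 21*d^4) = 21*A^9 + 162*A^5 + 309*A + 162*A^-3 + 21*A^-7
  A^-1 * (67*d + 53*d^3 + 6*d^5) = -6*A^9 - 83*A^5 - 286*A - 286*A^-3 - 83*A^-7 - 6*A^-11
  A^-3 * (12 + 53*d^2 + 18*d^4 + d^6) = A^9 + 24*A^5 + 140*A + 246*A^-3 + 140*A^-7 + 24*A^-11 + A^-15
  A^-5 * (14*d + 19*d^3 + 3*d^5) = -3*A^5 - 34*A - 101*A^-3 - 101*A^-7 - 34*A^-11 - 3*A^-15
  A^-7 * (6*d^2 + 3*d^4) = 3*A + 18*A^-3 + 30*A^-7 + 18*A^-11 + 3*A^-15
  A^-9 * (d^3) = -A^-3 - 3*A^-7 - 3*A^-11 - A^-15
Summing the groups: <K> = A^17 - A^13 + 2*A^9 - 3*A^5 + 2*A - 3*A^-3 + 2*A^-7 - A^-11
Normalise by the writhe: (-A^3)^(-w) = (-A^3)^(5) = -A^15, so f(A) = -A^15 * <K> = -A^32 + A^28 - 2*A^24 + 3*A^20 - 2*A^16 + 3*A^12 - 2*A^8 + A^4.
Substitute A = t^(-1/4), i.e. A^e → t^(-e/4): V(t) = t^-1 - 2*t^-2 + 3*t^-3 - 2*t^-4 + 3*t^-5 - 2*t^-6 + t^-7 - t^-8

Answer: t^-1 - 2*t^-2 + 3*t^-3 - 2*t^-4 + 3*t^-5 - 2*t^-6 + t^-7 - t^-8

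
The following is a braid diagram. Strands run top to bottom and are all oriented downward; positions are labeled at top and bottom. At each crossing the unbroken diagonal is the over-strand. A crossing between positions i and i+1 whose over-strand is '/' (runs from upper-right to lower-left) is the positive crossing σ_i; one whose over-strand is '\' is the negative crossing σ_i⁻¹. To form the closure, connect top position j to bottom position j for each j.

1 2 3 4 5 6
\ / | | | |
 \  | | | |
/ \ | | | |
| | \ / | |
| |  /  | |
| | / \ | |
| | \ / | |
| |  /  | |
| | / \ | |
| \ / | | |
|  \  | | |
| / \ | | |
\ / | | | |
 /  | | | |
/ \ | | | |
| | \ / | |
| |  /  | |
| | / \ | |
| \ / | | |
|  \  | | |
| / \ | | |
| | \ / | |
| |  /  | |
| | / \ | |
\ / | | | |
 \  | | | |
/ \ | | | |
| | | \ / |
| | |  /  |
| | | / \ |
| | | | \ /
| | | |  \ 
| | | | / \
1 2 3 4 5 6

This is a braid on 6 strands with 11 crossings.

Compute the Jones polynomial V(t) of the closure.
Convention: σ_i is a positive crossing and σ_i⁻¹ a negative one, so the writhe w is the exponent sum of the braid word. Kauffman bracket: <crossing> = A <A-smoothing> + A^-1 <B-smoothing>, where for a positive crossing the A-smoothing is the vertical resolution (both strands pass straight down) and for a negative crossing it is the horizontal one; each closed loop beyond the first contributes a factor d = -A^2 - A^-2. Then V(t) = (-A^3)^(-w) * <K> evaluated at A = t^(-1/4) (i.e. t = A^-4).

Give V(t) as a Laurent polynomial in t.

t^5 - 2*t^4 + 3*t^3 - 3*t^2 + 3*t - 3 + 2*t^-1 - t^-2 + t^-3

Derivation:
Reading the diagram top to bottom ('/'-over between positions i,i+1 = s_i, '\'-over = s_i^-1): braid word = s1^-1 s3 s3 s2^-1 s1 s3 s2^-1 s3 s1^-1 s4 s5^-1.
The presented braid s1^-1 s3 s3 s2^-1 s1 s3 s2^-1 s3 s1^-1 s4 s5^-1 on 6 strands reduces by inverse Markov moves (closure unchanged at each step):
  Destabilize: the word has the form β·s5^-1 where s5^-1 occurs only as the final letter (β ∈ B_5); drop it and the last strand → 5 strands.
  Destabilize: the word has the form β·s4 where s4 occurs only as the final letter (β ∈ B_4); drop it and the last strand → 4 strands.
Reduced to β = s1^-1 s3 s3 s2^-1 s1 s3 s2^-1 s3 s1^-1 on 4 strands, 9 crossings.
Compute on β:
Braid: s1^-1 s3 s3 s2^-1 s1 s3 s2^-1 s3 s1^-1 on 4 strands, 9 crossings.
Writhe w = (#positive) - (#negative) = 5 - 4 = 1.
Computing the Kauffman bracket via state sum. There are 2^9 = 512 states.
Each crossing splits two ways (0=vertical, 1=horizontal). The state's weight is A^(#A-smoothings - #B-smoothings) * d^(loops - 1).
Tabulate the states by total A-exponent and number of loops L (A-exp: L × count):
  A^9: L=4 ×1
  A^7: L=3 ×9
  A^5: L=2 ×29, L=4 ×7
  A^3: L=1 ×30, L=3 ×52, L=5 ×2
  A^1: L=2 ×83, L=4 ×43
  A^-1: L=1 ×11, L=3 ×93, L=5 ×22
  A^-3: L=2 ×19, L=4 ×58, L=6 ×7
  A^-5: L=3 ×15, L=5 ×20, L=7 ×1
  A^-7: L=4 ×6, L=6 ×3
  A^-9: L=5 ×1
Each group contributes A^e * Σ count * d^(L-1):
Powers of d = -A^2 - A^-2: d^2 = A^4 + 2 + A^-4; d^3 = -A^6 - 3*A^2 - 3*A^-2 - A^-6; d^4 = A^8 + 4*A^4 + 6 + 4*A^-4 + A^-8; d^5 = -A^10 - 5*A^6 - 10*A^2 - 10*A^-2 - 5*A^-6 - A^-10; d^6 = A^12 + 6*A^8 + 15*A^4 + 20 + 15*A^-4 + 6*A^-8 + A^-12.
  A^9 * (d^3) = -A^15 - 3*A^11 - 3*A^7 - A^3
  A^7 * (9*d^2) = 9*A^11 + 18*A^7 + 9*A^3
  A^5 * (29*d + 7*d^3) = -7*A^11 - 50*A^7 - 50*A^3 - 7*A^-1
  A^3 * (30 + 52*d^2 + 2*d^4) = 2*A^11 + 60*A^7 + 146*A^3 + 60*A^-1 + 2*A^-5
  A^1 * (83*d + 43*d^3) = -43*A^7 - 212*A^3 - 212*A^-1 - 43*A^-5
  A^-1 * (11 + 93*d^2 + 22*d^4) = 22*A^7 + 181*A^3 + 329*A^-1 + 181*A^-5 + 22*A^-9
  A^-3 * (19*d + 58*d^3 + 7*d^5) = -7*A^7 - 93*A^3 - 263*A^-1 - 263*A^-5 - 93*A^-9 - 7*A^-13
  A^-5 * (15*d^2 + 20*d^4 + d^6) = A^7 + 26*A^3 + 110*A^-1 + 170*A^-5 + 110*A^-9 + 26*A^-13 + A^-17
  A^-7 * (6*d^3 + 3*d^5) = -3*A^3 - 21*A^-1 - 48*A^-5 - 48*A^-9 - 21*A^-13 - 3*A^-17
  A^-9 * (d^4) = A^-1 + 4*A^-5 + 6*A^-9 + 4*A^-13 + A^-17
Summing the groups: <K> = -A^15 + A^11 - 2*A^7 + 3*A^3 - 3*A^-1 + 3*A^-5 - 3*A^-9 + 2*A^-13 - A^-17
Normalise by the writhe: (-A^3)^(-w) = (-A^3)^(-1) = -A^-3, so f(A) = -A^-3 * <K> = A^12 - A^8 + 2*A^4 - 3 + 3*A^-4 - 3*A^-8 + 3*A^-12 - 2*A^-16 + A^-20.
Substitute A = t^(-1/4), i.e. A^e → t^(-e/4): V(t) = t^5 - 2*t^4 + 3*t^3 - 3*t^2 + 3*t - 3 + 2*t^-1 - t^-2 + t^-3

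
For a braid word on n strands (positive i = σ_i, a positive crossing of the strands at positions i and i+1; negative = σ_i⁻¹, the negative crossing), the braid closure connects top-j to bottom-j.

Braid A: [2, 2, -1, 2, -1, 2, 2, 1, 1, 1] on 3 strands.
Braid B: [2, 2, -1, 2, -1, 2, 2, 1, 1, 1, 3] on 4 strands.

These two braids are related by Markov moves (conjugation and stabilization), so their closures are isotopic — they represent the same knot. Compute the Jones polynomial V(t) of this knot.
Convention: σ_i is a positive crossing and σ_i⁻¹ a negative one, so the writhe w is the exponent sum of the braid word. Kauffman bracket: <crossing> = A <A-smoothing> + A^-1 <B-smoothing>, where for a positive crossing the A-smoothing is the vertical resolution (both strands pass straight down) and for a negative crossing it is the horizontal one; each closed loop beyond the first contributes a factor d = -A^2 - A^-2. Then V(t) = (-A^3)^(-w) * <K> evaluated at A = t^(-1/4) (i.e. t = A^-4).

Markov-equivalent braids have isotopic closures, hence identical knot invariants. Strip the Markov moves from each word to reach a common short braid β, then compute V(t) once on β.
Braid A: s2 s2 s1^-1 s2 s1^-1 s2 s2 s1 s1 s1 on 3 strands has no conjugating prefix/suffix or stabilization to strip; take β = s2 s2 s1^-1 s2 s1^-1 s2 s2 s1 s1 s1.
Braid B: s2 s2 s1^-1 s2 s1^-1 s2 s2 s1 s1 s1 s3 on 4 strands reduces by inverse Markov moves (closure unchanged at each step):
  Destabilize: the word has the form β·s3 where s3 occurs only as the final letter (β ∈ B_3); drop it and the last strand → 3 strands.
Reduced to β = s2 s2 s1^-1 s2 s1^-1 s2 s2 s1 s1 s1 on 3 strands, 10 crossings.
Both give the same β = s2 s2 s1^-1 s2 s1^-1 s2 s2 s1 s1 s1 on 3 strands, so one state sum suffices:
Braid: s2 s2 s1^-1 s2 s1^-1 s2 s2 s1 s1 s1 on 3 strands, 10 crossings.
Writhe w = (#positive) - (#negative) = 8 - 2 = 6.
State-sum expansion of <K>. There are 2^10 = 1024 states.
Smooth each crossing (0=||, 1=⌣⌢); contribution A^(Σ sign_k(1-2s_k)) * d^(L-1).
Tabulate the states by total A-exponent and number of loops L (A-exp: L × count):
  A^10: L=3 ×1
  A^8: L=2 ×7, L=4 ×3
  A^6: L=1 ×14, L=3 ×28, L=5 ×3
  A^4: L=2 ×88, L=4 ×31, L=6 ×1
  A^2: L=1 ×63, L=3 ×133, L=5 ×14
  A^0: L=2 ×159, L=4 ×91, L=6 ×2
  A^-2: L=3 ×180, L=5 ×30
  A^-4: L=4 ×116, L=6 ×4
  A^-6: L=5 ×45
  A^-8: L=6 ×10
  A^-10: L=7 ×1
Each group contributes A^e * Σ count * d^(L-1):
Powers of d = -A^2 - A^-2: d^2 = A^4 + 2 + A^-4; d^3 = -A^6 - 3*A^2 - 3*A^-2 - A^-6; d^4 = A^8 + 4*A^4 + 6 + 4*A^-4 + A^-8; d^5 = -A^10 - 5*A^6 - 10*A^2 - 10*A^-2 - 5*A^-6 - A^-10; d^6 = A^12 + 6*A^8 + 15*A^4 + 20 + 15*A^-4 + 6*A^-8 + A^-12.
  A^10 * (d^2) = A^14 + 2*A^10 + A^6
  A^8 * (7*d + 3*d^3) = -3*A^14 - 16*A^10 - 16*A^6 - 3*A^2
  A^6 * (14 + 28*d^2 + 3*d^4) = 3*A^14 + 40*A^10 + 88*A^6 + 40*A^2 + 3*A^-2
  A^4 * (88*d + 31*d^3 + d^5) = -A^14 - 36*A^10 - 191*A^6 - 191*A^2 - 36*A^-2 - A^-6
  A^2 * (63 + 133*d^2 + 14*d^4) = 14*A^10 + 189*A^6 + 413*A^2 + 189*A^-2 + 14*A^-6
  A^0 * (159*d + 91*d^3 + 2*d^5) = -2*A^10 - 101*A^6 - 452*A^2 - 452*A^-2 - 101*A^-6 - 2*A^-10
  A^-2 * (180*d^2 + 30*d^4) = 30*A^6 + 300*A^2 + 540*A^-2 + 300*A^-6 + 30*A^-10
  A^-4 * (116*d^3 + 4*d^5) = -4*A^6 - 136*A^2 - 388*A^-2 - 388*A^-6 - 136*A^-10 - 4*A^-14
  A^-6 * (45*d^4) = 45*A^2 + 180*A^-2 + 270*A^-6 + 180*A^-10 + 45*A^-14
  A^-8 * (10*d^5) = -10*A^2 - 50*A^-2 - 100*A^-6 - 100*A^-10 - 50*A^-14 - 10*A^-18
  A^-10 * (d^6) = A^2 + 6*A^-2 + 15*A^-6 + 20*A^-10 + 15*A^-14 + 6*A^-18 + A^-22
Summing the groups: <K> = 2*A^10 - 4*A^6 + 7*A^2 - 8*A^-2 + 9*A^-6 - 8*A^-10 + 6*A^-14 - 4*A^-18 + A^-22
Normalise by the writhe: (-A^3)^(-w) = (-A^3)^(-6) = A^-18, so f(A) = A^-18 * <K> = 2*A^-8 - 4*A^-12 + 7*A^-16 - 8*A^-20 + 9*A^-24 - 8*A^-28 + 6*A^-32 - 4*A^-36 + A^-40.
Substitute A = t^(-1/4), i.e. A^e → t^(-e/4): V(t) = t^10 - 4*t^9 + 6*t^8 - 8*t^7 + 9*t^6 - 8*t^5 + 7*t^4 - 4*t^3 + 2*t^2

Answer: t^10 - 4*t^9 + 6*t^8 - 8*t^7 + 9*t^6 - 8*t^5 + 7*t^4 - 4*t^3 + 2*t^2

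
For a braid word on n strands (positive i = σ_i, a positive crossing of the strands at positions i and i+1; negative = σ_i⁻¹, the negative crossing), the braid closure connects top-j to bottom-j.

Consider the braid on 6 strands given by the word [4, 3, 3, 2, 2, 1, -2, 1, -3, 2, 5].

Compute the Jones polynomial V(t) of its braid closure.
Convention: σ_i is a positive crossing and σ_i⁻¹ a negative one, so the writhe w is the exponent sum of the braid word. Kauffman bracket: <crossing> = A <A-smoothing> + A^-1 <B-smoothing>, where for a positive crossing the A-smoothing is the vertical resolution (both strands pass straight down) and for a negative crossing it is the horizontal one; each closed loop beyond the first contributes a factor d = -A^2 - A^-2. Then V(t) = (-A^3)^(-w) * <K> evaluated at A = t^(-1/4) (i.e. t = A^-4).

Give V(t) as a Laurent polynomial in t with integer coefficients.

-t^8 + t^7 - 2*t^6 + 3*t^5 - 2*t^4 + 3*t^3 - 2*t^2 + t

Derivation:
The presented braid s4 s3 s3 s2 s2 s1 s2^-1 s1 s3^-1 s2 s5 on 6 strands reduces by inverse Markov moves (closure unchanged at each step):
  Destabilize: the word has the form β·s5 where s5 occurs only as the final letter (β ∈ B_5); drop it and the last strand → 5 strands.
Reduced to β = s4 s3 s3 s2 s2 s1 s2^-1 s1 s3^-1 s2 on 5 strands, 10 crossings.
Compute on β:
Braid: s4 s3 s3 s2 s2 s1 s2^-1 s1 s3^-1 s2 on 5 strands, 10 crossings.
Writhe w = (#positive) - (#negative) = 8 - 2 = 6.
Computing the Kauffman bracket via state sum. There are 2^10 = 1024 states.
For each crossing: s=0 is the vertical smoothing, s=1 horizontal. Crossing k contributes A^(sign_k * (1 - 2*s_k)); loop factor d = -A^2 - A^-2.
Tabulate the states by total A-exponent and number of loops L (A-exp: L × count):
  A^10: L=3 ×1
  A^8: L=2 ×3, L=4 ×7
  A^6: L=1 ×2, L=3 ×29, L=5 ×14
  A^4: L=2 ×39, L=4 ×72, L=6 ×9
  A^2: L=1 ×17, L=3 ×137, L=5 ×54, L=7 ×2
  A^0: L=2 ×109, L=4 ×128, L=6 ×15
  A^-2: L=1 ×30, L=3 ×132, L=5 ×47, L=7 ×1
  A^-4: L=2 ×49, L=4 ×65, L=6 ×6
  A^-6: L=3 ×31, L=5 ×14
  A^-8: L=4 ×9, L=6 ×1
  A^-10: L=5 ×1
Each group contributes A^e * Σ count * d^(L-1):
Powers of d = -A^2 - A^-2: d^2 = A^4 + 2 + A^-4; d^3 = -A^6 - 3*A^2 - 3*A^-2 - A^-6; d^4 = A^8 + 4*A^4 + 6 + 4*A^-4 + A^-8; d^5 = -A^10 - 5*A^6 - 10*A^2 - 10*A^-2 - 5*A^-6 - A^-10; d^6 = A^12 + 6*A^8 + 15*A^4 + 20 + 15*A^-4 + 6*A^-8 + A^-12.
  A^10 * (d^2) = A^14 + 2*A^10 + A^6
  A^8 * (3*d + 7*d^3) = -7*A^14 - 24*A^10 - 24*A^6 - 7*A^2
  A^6 * (2 + 29*d^2 + 14*d^4) = 14*A^14 + 85*A^10 + 144*A^6 + 85*A^2 + 14*A^-2
  A^4 * (39*d + 72*d^3 + 9*d^5) = -9*A^14 - 117*A^10 - 345*A^6 - 345*A^2 - 117*A^-2 - 9*A^-6
  A^2 * (17 + 137*d^2 + 54*d^4 + 2*d^6) = 2*A^14 + 66*A^10 + 383*A^6 + 655*A^2 + 383*A^-2 + 66*A^-6 + 2*A^-10
  A^0 * (109*d + 128*d^3 + 15*d^5) = -15*A^10 - 203*A^6 - 643*A^2 - 643*A^-2 - 203*A^-6 - 15*A^-10
  A^-2 * (30 + 132*d^2 + 47*d^4 + d^6) = A^10 + 53*A^6 + 335*A^2 + 596*A^-2 + 335*A^-6 + 53*A^-10 + A^-14
  A^-4 * (49*d + 65*d^3 + 6*d^5) = -6*A^6 - 95*A^2 - 304*A^-2 - 304*A^-6 - 95*A^-10 - 6*A^-14
  A^-6 * (31*d^2 + 14*d^4) = 14*A^2 + 87*A^-2 + 146*A^-6 + 87*A^-10 + 14*A^-14
  A^-8 * (9*d^3 + d^5) = -A^2 - 14*A^-2 - 37*A^-6 - 37*A^-10 - 14*A^-14 - A^-18
  A^-10 * (d^4) = A^-2 + 4*A^-6 + 6*A^-10 + 4*A^-14 + A^-18
Summing the groups: <K> = A^14 - 2*A^10 + 3*A^6 - 2*A^2 + 3*A^-2 - 2*A^-6 + A^-10 - A^-14
Normalise by the writhe: (-A^3)^(-w) = (-A^3)^(-6) = A^-18, so f(A) = A^-18 * <K> = A^-4 - 2*A^-8 + 3*A^-12 - 2*A^-16 + 3*A^-20 - 2*A^-24 + A^-28 - A^-32.
Substitute A = t^(-1/4), i.e. A^e → t^(-e/4): V(t) = -t^8 + t^7 - 2*t^6 + 3*t^5 - 2*t^4 + 3*t^3 - 2*t^2 + t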